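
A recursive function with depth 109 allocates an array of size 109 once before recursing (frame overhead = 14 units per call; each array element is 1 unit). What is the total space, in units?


Array allocation: 109 units (allocated once)
Stack frames: 109 deep * 14 per frame = 1526 units
Total = 109 + 1526 = 1635


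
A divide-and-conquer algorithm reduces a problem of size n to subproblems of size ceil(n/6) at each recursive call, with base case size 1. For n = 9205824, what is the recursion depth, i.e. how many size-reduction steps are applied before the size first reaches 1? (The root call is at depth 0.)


Each step divides the size by 6 (rounding up); after k steps the size is ceil(n/6^k), which equals 1 exactly when 6^k >= n.
So the depth is the smallest k with 6^k >= 9205824, i.e. ceil(log_6(9205824)).
6^8 = 1679616 < 9205824 <= 10077696 = 6^9
Recursion depth = 9


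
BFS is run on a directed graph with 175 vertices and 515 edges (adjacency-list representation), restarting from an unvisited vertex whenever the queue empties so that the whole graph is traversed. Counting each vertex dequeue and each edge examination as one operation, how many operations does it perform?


A full BFS traversal dequeues each vertex exactly once and examines each directed edge exactly once.
V = 175 (vertex processing cost)
E = 515 (edge examination cost)
Total operations proportional to V + E = 175 + 515 = 690


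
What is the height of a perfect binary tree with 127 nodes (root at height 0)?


A perfect binary tree with 127 nodes:
  127 = 2^7 - 1
  Levels: 0, 1, ..., 6
  Height = 6


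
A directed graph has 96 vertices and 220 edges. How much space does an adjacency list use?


Adjacency list: one list head per vertex + one entry per edge
Vertex heads: 96
Edge entries: 220
Total = 96 + 220 = 316


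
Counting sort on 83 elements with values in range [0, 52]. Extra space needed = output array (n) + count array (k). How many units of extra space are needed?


Output array size: 83 (to store sorted result)
Count array size: 53 (one slot per possible value, range 0 to 52)
Total extra space = 83 + 53 = 136


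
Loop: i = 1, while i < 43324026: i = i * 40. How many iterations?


i multiplies by 40 each step:
i = 1 -> 40 -> 1600 -> 64000 -> 2560000 -> 102400000 (stop)
Iterations = ceil(log_40(43324026)) = 5


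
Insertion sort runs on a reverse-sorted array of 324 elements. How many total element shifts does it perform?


Sum of shifts = 1 + 2 + 3 + ... + 323
= 324 * 323 / 2
= 104652 / 2
= 52326


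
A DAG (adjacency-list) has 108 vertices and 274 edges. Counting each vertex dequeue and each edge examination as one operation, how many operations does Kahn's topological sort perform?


V = 108 (vertex processing)
E = 274 (edge processing)
V + E = 108 + 274 = 382


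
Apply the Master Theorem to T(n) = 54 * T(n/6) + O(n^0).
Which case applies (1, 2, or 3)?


The Master Theorem: T(n) = a*T(n/b) + O(n^c)
  a = 54, b = 6, c = 0
log_b(a) = log_6(54) ~ 2.226
Compare b^c with a: 6^0 = 1 < 54, so c < log_b(a).
Since c < log_b(a), Case 1 applies.
T(n) = O(n^(log_6 54)) ~ O(n^2.226)
Master Theorem case = 1


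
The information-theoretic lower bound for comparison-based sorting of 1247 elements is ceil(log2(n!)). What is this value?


A binary decision tree of height h has at most 2^h leaves and needs at least n! of them, so h >= ceil(log2(n!)).
1247! is far too large to multiply out, so use Stirling's series:
  ln(n!) ~ n ln n - n + (1/2) ln(2 pi n) + 1/(12n)  (error below 1/(360 n^3), negligible here)
  ln(1247) = 7.1284959
  n ln n = 1247 * 7.1284959 = 8889.2344
  (1/2) ln(2 pi * 1247) = (1/2) ln(7835.1321) = 4.4832
  1/(12*1247) = 0.0001
  ln(1247!) ~ 8889.2344 - 1247 + 4.4832 + 0.0001 = 7646.7177
Convert to base 2: log2(1247!) = 7646.7177 / ln 2 = 7646.7177 / 0.69314718 = 11031.8817
ceil(11031.8817) = 11032


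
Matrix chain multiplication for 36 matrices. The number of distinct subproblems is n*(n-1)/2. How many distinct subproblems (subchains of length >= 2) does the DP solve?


Subproblems are indexed by (i, j) where i < j.
Number of such pairs = n*(n-1)/2
= 36 * 35 / 2
= 630


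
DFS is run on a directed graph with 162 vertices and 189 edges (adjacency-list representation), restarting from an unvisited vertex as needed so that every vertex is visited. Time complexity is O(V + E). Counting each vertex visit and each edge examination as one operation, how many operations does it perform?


A full DFS traversal processes each vertex exactly once (push/pop on stack).
Each directed edge is examined once.
V = 162, E = 189
V + E = 351


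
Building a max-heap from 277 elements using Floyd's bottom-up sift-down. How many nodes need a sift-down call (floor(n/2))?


In a heap of 277 elements (0-indexed array):
  Last element index: 276
  Parent of last element: floor((276 - 1) / 2) = 137
  Internal nodes: indices 0 to 137
  Count = floor(277/2) = 138


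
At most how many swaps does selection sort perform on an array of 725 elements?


Each of the 724 passes places one element in its final position.
Pass 1: swap minimum into position 0
Pass 2: swap minimum of remaining into position 1
...
Pass 724: last two elements, one swap
Maximum swaps = 725 - 1 = 724


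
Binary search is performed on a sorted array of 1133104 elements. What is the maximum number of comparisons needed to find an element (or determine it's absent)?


Binary search halves the search space each comparison:
  Step 1: search space = 1133104 -> 566552
  Step 2: search space = 566552 -> 283276
  Step 3: search space = 283276 -> 141638
  Step 4: search space = 141638 -> 70819
  Step 5: search space = 70819 -> 35409
  Step 6: search space = 35409 -> 17704
  Step 7: search space = 17704 -> 8852
  Step 8: search space = 8852 -> 4426
  Step 9: search space = 4426 -> 2213
  Step 10: search space = 2213 -> 1106
  Step 11: search space = 1106 -> 553
  Step 12: search space = 553 -> 276
  Step 13: search space = 276 -> 138
  Step 14: search space = 138 -> 69
  Step 15: search space = 69 -> 34
  Step 16: search space = 34 -> 17
  Step 17: search space = 17 -> 8
  Step 18: search space = 8 -> 4
  Step 19: search space = 4 -> 2
  Step 20: search space = 2 -> 1
  Step 21: search space = 1 (final check)
Maximum comparisons = floor(log2(1133104)) + 1 = 20 + 1 = 21


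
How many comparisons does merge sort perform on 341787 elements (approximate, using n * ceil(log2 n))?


Recursion depth: ceil(log2(341787)) = 19
Each recursion level merges n = 341787 elements
Total = 341787 * 19 = 6493953


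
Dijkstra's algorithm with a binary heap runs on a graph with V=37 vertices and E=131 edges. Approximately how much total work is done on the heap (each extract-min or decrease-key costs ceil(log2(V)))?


Dijkstra with a binary heap: each vertex is extracted once, each edge may relax once.
Each heap operation costs O(log V).
V + E = 37 + 131 = 168
ceil(log2(37)) = 6 (since 2^5 = 32 < 37 <= 64 = 2^6)
Total heap work = (V+E) * ceil(log2(V)) = 168 * 6 = 1008


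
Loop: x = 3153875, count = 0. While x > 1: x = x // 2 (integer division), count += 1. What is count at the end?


The variable x halves each step:
x = 3153875 -> 1576937 -> 788468 -> 394234 -> 197117 -> 98558 -> 49279 -> 24639 -> 12319 -> 6159 -> 3079 -> 1539 -> 769 -> 384 -> 192 -> 96 -> 48 -> 24 -> 12 -> 6 -> 3 -> 1
Number of halvings = floor(log2(3153875)) = 21


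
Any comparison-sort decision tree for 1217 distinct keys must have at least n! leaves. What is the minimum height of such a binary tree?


A binary decision tree of height h has at most 2^h leaves and needs at least n! of them, so h >= ceil(log2(n!)).
1217! is far too large to multiply out, so use Stirling's series:
  ln(n!) ~ n ln n - n + (1/2) ln(2 pi n) + 1/(12n)  (error below 1/(360 n^3), negligible here)
  ln(1217) = 7.1041441
  n ln n = 1217 * 7.1041441 = 8645.7434
  (1/2) ln(2 pi * 1217) = (1/2) ln(7646.6365) = 4.4710
  1/(12*1217) = 0.0001
  ln(1217!) ~ 8645.7434 - 1217 + 4.4710 + 0.0001 = 7433.2145
Convert to base 2: log2(1217!) = 7433.2145 / ln 2 = 7433.2145 / 0.69314718 = 10723.8617
ceil(10723.8617) = 10724


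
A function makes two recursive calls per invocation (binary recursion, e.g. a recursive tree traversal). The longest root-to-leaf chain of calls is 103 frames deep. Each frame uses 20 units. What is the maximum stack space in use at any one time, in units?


Binary recursion: the two calls run one after the other, so only one root-to-leaf chain of frames is on the stack at a time.
Maximum depth (longest chain) = 103 frames
Each frame = 20 units
Max stack space = 103 * 20 = 2060


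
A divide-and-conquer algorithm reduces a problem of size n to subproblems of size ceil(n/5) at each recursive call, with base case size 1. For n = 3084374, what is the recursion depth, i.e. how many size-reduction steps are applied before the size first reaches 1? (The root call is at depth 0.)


Each step divides the size by 5 (rounding up); after k steps the size is ceil(n/5^k), which equals 1 exactly when 5^k >= n.
So the depth is the smallest k with 5^k >= 3084374, i.e. ceil(log_5(3084374)).
5^9 = 1953125 < 3084374 <= 9765625 = 5^10
Recursion depth = 10


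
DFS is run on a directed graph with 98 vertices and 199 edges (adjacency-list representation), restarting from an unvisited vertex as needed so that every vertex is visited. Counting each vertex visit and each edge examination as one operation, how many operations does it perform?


A full DFS traversal processes each vertex exactly once (push/pop on stack).
Each directed edge is examined once.
V = 98, E = 199
V + E = 297


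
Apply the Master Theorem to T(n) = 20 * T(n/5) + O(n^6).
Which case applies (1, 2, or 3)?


The Master Theorem: T(n) = a*T(n/b) + O(n^c)
  a = 20, b = 5, c = 6
log_b(a) = log_5(20) ~ 1.861
Compare b^c with a: 5^6 = 15625 > 20, so c > log_b(a).
Since c > log_b(a), Case 3 applies.
T(n) = O(n^6)
Master Theorem case = 3


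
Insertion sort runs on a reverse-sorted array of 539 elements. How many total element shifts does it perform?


Sum of shifts = 1 + 2 + 3 + ... + 538
= 539 * 538 / 2
= 289982 / 2
= 144991


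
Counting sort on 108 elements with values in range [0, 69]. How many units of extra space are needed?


Output array size: 108 (to store sorted result)
Count array size: 70 (one slot per possible value, range 0 to 69)
Total extra space = 108 + 70 = 178


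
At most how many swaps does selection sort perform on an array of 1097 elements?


Each of the 1096 passes places one element in its final position.
Pass 1: swap minimum into position 0
Pass 2: swap minimum of remaining into position 1
...
Pass 1096: last two elements, one swap
Maximum swaps = 1097 - 1 = 1096


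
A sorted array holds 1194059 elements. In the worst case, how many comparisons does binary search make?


Halving sequence: 1194059 -> 597029 -> 298514 -> 149257 -> 74628 -> 37314 -> 18657 -> 9328 -> 4664 -> 2332 -> 1166 -> 583 -> 291 -> 145 -> 72 -> 36 -> 18 -> 9 -> 4 -> 2 -> 1
Number of halvings = 20
Max comparisons = 20 + 1 = 21


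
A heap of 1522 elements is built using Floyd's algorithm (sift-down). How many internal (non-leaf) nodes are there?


Leaf nodes occupy roughly half the array.
Sift-down is called for each internal node, starting from the last one.
Internal nodes = floor(n/2) = floor(1522/2) = 761


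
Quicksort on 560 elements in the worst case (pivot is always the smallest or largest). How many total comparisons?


In the worst case, each partition step picks the worst pivot:
  Partition 1: 559 comparisons (n-1 elements to compare)
  Partition 2: 558 comparisons
  Partition 3: 557 comparisons
  Partition 4: 556 comparisons
  Partition 5: 555 comparisons
  ...
  Last partition: 0 comparisons
Total = (n-1) + (n-2) + ... + 1 + 0 = n*(n-1)/2
= 560*559/2 = 156520


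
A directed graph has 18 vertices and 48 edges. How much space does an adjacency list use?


Adjacency list: one list head per vertex + one entry per edge
Vertex heads: 18
Edge entries: 48
Total = 18 + 48 = 66


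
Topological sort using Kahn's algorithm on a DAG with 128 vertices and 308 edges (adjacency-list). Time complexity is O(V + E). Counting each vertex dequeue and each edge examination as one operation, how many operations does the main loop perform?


Kahn's algorithm:
  1. Compute in-degrees: O(V + E)
  2. Process queue: each vertex dequeued once (O(V))
     each edge examined once (O(E))
Total = V + E = 128 + 308 = 436


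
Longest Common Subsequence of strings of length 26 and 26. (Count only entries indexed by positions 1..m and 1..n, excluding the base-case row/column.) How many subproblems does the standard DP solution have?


DP table indexed by positions in both strings.
First string: 26 positions
Second string: 26 positions
Total = 26 * 26 = 676


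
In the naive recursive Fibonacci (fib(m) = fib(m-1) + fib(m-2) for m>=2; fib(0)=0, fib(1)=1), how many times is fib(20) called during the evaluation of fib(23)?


Let N(m) = number of times fib(m) is called while evaluating fib(23).
N(23) = 1 (the initial call).
N(22) = 1 (only fib(23) calls it).
For 1 <= m <= 21: fib(m) is called by fib(m+1) and fib(m+2), so
  N(m) = N(m+1) + N(m+2).
fib(0) is called only by fib(2), so N(0) = N(2).
Walk down from m=23:
  N(23)=1, N(22)=1, N(21)=2, N(20)=3
N(20) = 3


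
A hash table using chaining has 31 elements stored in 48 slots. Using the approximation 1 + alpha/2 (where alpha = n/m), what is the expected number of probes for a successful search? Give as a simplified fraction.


Load factor alpha = n/m = 31/48
Expected probes = 1 + alpha/2 = 1 + 31/(2*48)
= 1 + 31/96
= 96/96 + 31/96
= 127/96


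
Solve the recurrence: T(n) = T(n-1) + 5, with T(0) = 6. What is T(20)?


Unrolling the recurrence:
T(20) = T(19) + 5
       = T(18) + 5 + 5
       = T(17) + 5*3
       ...
       = T(0) + 5*20
       = 6 + 100 = 106


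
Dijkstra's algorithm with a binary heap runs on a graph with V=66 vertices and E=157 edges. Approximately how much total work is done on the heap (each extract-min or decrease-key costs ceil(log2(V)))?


Dijkstra with a binary heap: each vertex is extracted once, each edge may relax once.
Each heap operation costs O(log V).
V + E = 66 + 157 = 223
ceil(log2(66)) = 7 (since 2^6 = 64 < 66 <= 128 = 2^7)
Total heap work = (V+E) * ceil(log2(V)) = 223 * 7 = 1561


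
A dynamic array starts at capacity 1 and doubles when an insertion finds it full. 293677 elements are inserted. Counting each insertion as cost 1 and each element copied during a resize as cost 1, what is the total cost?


n = 293677
Insertion costs: 293677
Resizes copy 1, 2, 4, ... up to the largest power of 2 that is <= n-1 = 293676, i.e. 262144.
Copy costs = 1 + 2 + 4 + 8 + 16 + 32 + 64 + 128 + 256 + 512 + 1024 + 2048 + 4096 + 8192 + 16384 + 32768 + 65536 + 131072 + 262144 = 524287
Total = 293677 + 524287 = 817964


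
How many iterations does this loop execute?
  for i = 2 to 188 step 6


The loop variable i takes values starting at 2 and increments by 6 each iteration.
Sequence: i = 2, 8, 14, 20, 26, 32, 38, 44, 50, ...
The upper bound 188 is inclusive, so the count is floor((last - first) / step) + 1:
floor((188 - 2) / 6) + 1 = floor(186/6) + 1 = 31 + 1 = 32


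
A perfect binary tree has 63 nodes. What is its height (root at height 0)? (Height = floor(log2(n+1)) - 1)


For a perfect binary tree of height h: n = 2^(h+1) - 1, so h = log2(n+1) - 1.
  n + 1 = 64 = 2^6
  log2(64) = 6
  height = 6 - 1 = 5


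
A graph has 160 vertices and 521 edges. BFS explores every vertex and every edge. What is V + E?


A full BFS traversal dequeues each vertex once and examines each edge once.
Vertex visits: 160
Edge visits: 521
V + E = 160 + 521 = 681


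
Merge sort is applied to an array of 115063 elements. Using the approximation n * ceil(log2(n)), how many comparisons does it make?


Merge sort divides the array into halves recursively.
Number of levels = ceil(log2(115063)) = 17
At each level, approximately n = 115063 comparisons are needed for merging.
Total comparisons ~ n * ceil(log2(n)) = 115063 * 17 = 1956071


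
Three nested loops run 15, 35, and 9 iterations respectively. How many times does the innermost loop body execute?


Loop 1 (outermost): 15 iterations
Loop 2 (middle): 35 iterations per outer
Loop 3 (innermost): 9 iterations per middle
Total = 15 * 35 * 9 = 4725


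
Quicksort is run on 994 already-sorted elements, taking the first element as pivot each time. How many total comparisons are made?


Sum of comparisons per partition:
993 + 992 + ... + 1 + 0
= 994 * (994 - 1) / 2
= 994 * 993 / 2
= 493521


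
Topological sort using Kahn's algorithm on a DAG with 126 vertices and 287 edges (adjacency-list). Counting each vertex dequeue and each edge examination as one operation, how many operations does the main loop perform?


Kahn's algorithm:
  1. Compute in-degrees: O(V + E)
  2. Process queue: each vertex dequeued once (O(V))
     each edge examined once (O(E))
Total = V + E = 126 + 287 = 413


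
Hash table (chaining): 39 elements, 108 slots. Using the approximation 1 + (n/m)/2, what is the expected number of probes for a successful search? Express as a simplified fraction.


Computing expected probes:
alpha = 39/108
= 1 + alpha/2
= 1 + 39/(2*108)
= (2*108 + 39) / (2*108)
= 255/216 = 85/72


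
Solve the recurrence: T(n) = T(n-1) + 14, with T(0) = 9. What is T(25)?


Unrolling the recurrence:
T(25) = T(24) + 14
       = T(23) + 14 + 14
       = T(22) + 14*3
       ...
       = T(0) + 14*25
       = 9 + 350 = 359


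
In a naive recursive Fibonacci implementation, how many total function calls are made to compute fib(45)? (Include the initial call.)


Let C(m) = total calls to evaluate fib(m). Then C(0)=C(1)=1, and
C(m) = 1 + C(m-1) + C(m-2) for m >= 2.
Build the table (each entry = 1 + previous two):
  C(0) = 1
  C(1) = 1
  C(2) = 1 + 1 + 1 = 3
  C(3) = 1 + 3 + 1 = 5
  C(4) = 1 + 5 + 3 = 9
  C(5) = 1 + 9 + 5 = 15
  C(6) = 1 + 15 + 9 = 25
  C(7) = 1 + 25 + 15 = 41
  C(8) = 1 + 41 + 25 = 67
  C(9) = 1 + 67 + 41 = 109
  C(10) = 1 + 109 + 67 = 177
  C(11) = 1 + 177 + 109 = 287
  C(12) = 1 + 287 + 177 = 465
  C(13) = 1 + 465 + 287 = 753
  C(14) = 1 + 753 + 465 = 1219
  C(15) = 1 + 1219 + 753 = 1973
  C(16) = 1 + 1973 + 1219 = 3193
  C(17) = 1 + 3193 + 1973 = 5167
  C(18) = 1 + 5167 + 3193 = 8361
  C(19) = 1 + 8361 + 5167 = 13529
  C(20) = 1 + 13529 + 8361 = 21891
  C(21) = 1 + 21891 + 13529 = 35421
  C(22) = 1 + 35421 + 21891 = 57313
  C(23) = 1 + 57313 + 35421 = 92735
  C(24) = 1 + 92735 + 57313 = 150049
  C(25) = 1 + 150049 + 92735 = 242785
  C(26) = 1 + 242785 + 150049 = 392835
  C(27) = 1 + 392835 + 242785 = 635621
  C(28) = 1 + 635621 + 392835 = 1028457
  C(29) = 1 + 1028457 + 635621 = 1664079
  C(30) = 1 + 1664079 + 1028457 = 2692537
  C(31) = 1 + 2692537 + 1664079 = 4356617
  C(32) = 1 + 4356617 + 2692537 = 7049155
  C(33) = 1 + 7049155 + 4356617 = 11405773
  C(34) = 1 + 11405773 + 7049155 = 18454929
  C(35) = 1 + 18454929 + 11405773 = 29860703
  C(36) = 1 + 29860703 + 18454929 = 48315633
  C(37) = 1 + 48315633 + 29860703 = 78176337
  C(38) = 1 + 78176337 + 48315633 = 126491971
  C(39) = 1 + 126491971 + 78176337 = 204668309
  C(40) = 1 + 204668309 + 126491971 = 331160281
  C(41) = 1 + 331160281 + 204668309 = 535828591
  C(42) = 1 + 535828591 + 331160281 = 866988873
  C(43) = 1 + 866988873 + 535828591 = 1402817465
  C(44) = 1 + 1402817465 + 866988873 = 2269806339
  C(45) = 1 + 2269806339 + 1402817465 = 3672623805
Total calls for fib(45) = 3672623805


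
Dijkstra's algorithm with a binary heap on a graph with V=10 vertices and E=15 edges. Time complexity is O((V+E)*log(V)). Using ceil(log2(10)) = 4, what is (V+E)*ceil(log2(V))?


Dijkstra with a binary heap: each vertex is extracted once, each edge may relax once.
Each heap operation costs O(log V).
V + E = 10 + 15 = 25
ceil(log2(10)) = 4 (since 2^3 = 8 < 10 <= 16 = 2^4)
Total heap work = (V+E) * ceil(log2(V)) = 25 * 4 = 100


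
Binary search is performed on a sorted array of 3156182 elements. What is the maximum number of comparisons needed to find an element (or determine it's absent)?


Binary search halves the search space each comparison:
  Step 1: search space = 3156182 -> 1578091
  Step 2: search space = 1578091 -> 789045
  Step 3: search space = 789045 -> 394522
  Step 4: search space = 394522 -> 197261
  Step 5: search space = 197261 -> 98630
  Step 6: search space = 98630 -> 49315
  Step 7: search space = 49315 -> 24657
  Step 8: search space = 24657 -> 12328
  Step 9: search space = 12328 -> 6164
  Step 10: search space = 6164 -> 3082
  Step 11: search space = 3082 -> 1541
  Step 12: search space = 1541 -> 770
  Step 13: search space = 770 -> 385
  Step 14: search space = 385 -> 192
  Step 15: search space = 192 -> 96
  Step 16: search space = 96 -> 48
  Step 17: search space = 48 -> 24
  Step 18: search space = 24 -> 12
  Step 19: search space = 12 -> 6
  Step 20: search space = 6 -> 3
  Step 21: search space = 3 -> 1
  Step 22: search space = 1 (final check)
Maximum comparisons = floor(log2(3156182)) + 1 = 21 + 1 = 22


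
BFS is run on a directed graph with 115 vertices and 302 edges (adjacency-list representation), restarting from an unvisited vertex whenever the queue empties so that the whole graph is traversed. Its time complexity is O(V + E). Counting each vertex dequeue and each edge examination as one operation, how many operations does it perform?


A full BFS traversal dequeues each vertex exactly once and examines each directed edge exactly once.
V = 115 (vertex processing cost)
E = 302 (edge examination cost)
Total operations proportional to V + E = 115 + 302 = 417


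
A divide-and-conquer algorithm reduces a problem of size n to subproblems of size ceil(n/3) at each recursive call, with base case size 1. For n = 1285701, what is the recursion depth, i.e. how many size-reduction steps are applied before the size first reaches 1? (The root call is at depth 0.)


Each step divides the size by 3 (rounding up); after k steps the size is ceil(n/3^k), which equals 1 exactly when 3^k >= n.
So the depth is the smallest k with 3^k >= 1285701, i.e. ceil(log_3(1285701)).
3^12 = 531441 < 1285701 <= 1594323 = 3^13
Recursion depth = 13


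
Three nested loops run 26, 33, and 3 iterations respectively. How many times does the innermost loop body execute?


Loop 1 (outermost): 26 iterations
Loop 2 (middle): 33 iterations per outer
Loop 3 (innermost): 3 iterations per middle
Total = 26 * 33 * 3 = 2574


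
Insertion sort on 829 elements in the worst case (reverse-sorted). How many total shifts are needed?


In the worst case (reverse-sorted), each element shifts past all previous:
  Element 1: 1 shifts
  Element 2: 2 shifts
  Element 3: 3 shifts
  Element 4: 4 shifts
  Element 5: 5 shifts
  ...
  Element 828: 828 shifts
Total = 1 + 2 + ... + 828
= 829*(829-1)/2 = 343206


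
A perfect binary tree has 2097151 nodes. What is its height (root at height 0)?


For a perfect binary tree of height h: n = 2^(h+1) - 1, so h = log2(n+1) - 1.
  n + 1 = 2097152 = 2^21
  log2(2097152) = 21
  height = 21 - 1 = 20


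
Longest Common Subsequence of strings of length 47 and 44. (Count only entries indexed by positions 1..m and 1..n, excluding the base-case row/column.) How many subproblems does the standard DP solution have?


DP table indexed by positions in both strings.
First string: 47 positions
Second string: 44 positions
Total = 47 * 44 = 2068


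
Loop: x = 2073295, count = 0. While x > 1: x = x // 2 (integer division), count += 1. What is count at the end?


The variable x halves each step:
x = 2073295 -> 1036647 -> 518323 -> 259161 -> 129580 -> 64790 -> 32395 -> 16197 -> 8098 -> 4049 -> 2024 -> 1012 -> 506 -> 253 -> 126 -> 63 -> 31 -> 15 -> 7 -> 3 -> 1
Number of halvings = floor(log2(2073295)) = 20


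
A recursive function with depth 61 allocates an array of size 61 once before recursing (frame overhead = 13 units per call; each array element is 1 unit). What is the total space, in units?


Array allocation: 61 units (allocated once)
Stack frames: 61 deep * 13 per frame = 793 units
Total = 61 + 793 = 854


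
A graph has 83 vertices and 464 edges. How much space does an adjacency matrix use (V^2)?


Adjacency matrix: V x V grid of entries
Space = V^2 = 83^2 = 83 * 83 = 6889


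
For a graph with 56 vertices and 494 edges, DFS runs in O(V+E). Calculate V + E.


A full DFS traversal visits each vertex once and examines each edge once.
V = 56
E = 494
Sum = 56 + 494 = 550


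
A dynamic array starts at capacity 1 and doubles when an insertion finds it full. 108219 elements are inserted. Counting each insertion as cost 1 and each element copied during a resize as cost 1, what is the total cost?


n = 108219
Insertion costs: 108219
Resizes copy 1, 2, 4, ... up to the largest power of 2 that is <= n-1 = 108218, i.e. 65536.
Copy costs = 1 + 2 + 4 + 8 + 16 + 32 + 64 + 128 + 256 + 512 + 1024 + 2048 + 4096 + 8192 + 16384 + 32768 + 65536 = 131071
Total = 108219 + 131071 = 239290


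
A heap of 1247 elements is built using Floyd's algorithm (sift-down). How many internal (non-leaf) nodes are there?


Leaf nodes occupy roughly half the array.
Sift-down is called for each internal node, starting from the last one.
Internal nodes = floor(n/2) = floor(1247/2) = 623


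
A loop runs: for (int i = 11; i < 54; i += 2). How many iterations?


Loop starts at i = 11, increments by 2, stops when i >= 54.
Number of iterations = ceil((54 - 11) / 2)
= ceil(43 / 2)
= 22


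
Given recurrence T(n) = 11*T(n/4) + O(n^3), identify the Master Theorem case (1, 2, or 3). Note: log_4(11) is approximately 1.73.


Master Theorem parameters: a=11, b=4, c=3
log_b(a) = 1.73
Compare b^c with a: 4^3 = 64 > 11, so c > log_b(a).
Comparing c=3 vs log_b(a)=1.73:
3 > 1.73 => Case 3
Result: T(n) = O(n^3)
Master Theorem case = 3


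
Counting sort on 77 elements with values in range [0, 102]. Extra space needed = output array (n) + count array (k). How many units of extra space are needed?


Output array size: 77 (to store sorted result)
Count array size: 103 (one slot per possible value, range 0 to 102)
Total extra space = 77 + 103 = 180


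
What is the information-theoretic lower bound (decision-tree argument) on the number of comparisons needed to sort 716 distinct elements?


A binary decision tree of height h has at most 2^h leaves and needs at least n! of them, so h >= ceil(log2(n!)).
716! is far too large to multiply out, so use Stirling's series:
  ln(n!) ~ n ln n - n + (1/2) ln(2 pi n) + 1/(12n)  (error below 1/(360 n^3), negligible here)
  ln(716) = 6.5736802
  n ln n = 716 * 6.5736802 = 4706.7550
  (1/2) ln(2 pi * 716) = (1/2) ln(4498.7607) = 4.2058
  1/(12*716) = 0.0001
  ln(716!) ~ 4706.7550 - 716 + 4.2058 + 0.0001 = 3994.9609
Convert to base 2: log2(716!) = 3994.9609 / ln 2 = 3994.9609 / 0.69314718 = 5763.5103
ceil(5763.5103) = 5764


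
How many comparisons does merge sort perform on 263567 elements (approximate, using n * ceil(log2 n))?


Recursion depth: ceil(log2(263567)) = 19
Each recursion level merges n = 263567 elements
Total = 263567 * 19 = 5007773


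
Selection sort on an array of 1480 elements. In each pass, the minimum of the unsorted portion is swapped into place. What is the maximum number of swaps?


Selection sort performs one swap per pass:
  Pass 1: find min in positions 0 to 1479, swap with position 0
  Pass 2: find min in positions 1 to 1479, swap with position 1
  Pass 3: find min in positions 2 to 1479, swap with position 2
  Pass 4: find min in positions 3 to 1479, swap with position 3
  Pass 5: find min in positions 4 to 1479, swap with position 4
  ... (1474 more passes)
Total passes (and swaps) = n - 1 = 1480 - 1 = 1479


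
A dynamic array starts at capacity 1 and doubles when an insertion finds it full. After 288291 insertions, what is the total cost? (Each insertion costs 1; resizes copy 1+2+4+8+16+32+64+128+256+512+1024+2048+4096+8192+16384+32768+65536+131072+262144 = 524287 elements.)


Insertion cost: 288291 (one per element)
Resizes occur just before inserting elements 2, 3, 5, 9, ...
Elements copied at each resize: 1 + 2 + 4 + 8 + 16 + 32 + 64 + 128 + 256 + 512 + 1024 + 2048 + 4096 + 8192 + 16384 + 32768 + 65536 + 131072 + 262144
Sum of copies = 524287 (geometric series: 2^k - 1)
Total = 288291 + 524287 = 812578


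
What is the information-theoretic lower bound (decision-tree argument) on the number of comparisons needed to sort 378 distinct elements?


A binary decision tree of height h has at most 2^h leaves and needs at least n! of them, so h >= ceil(log2(n!)).
378! is far too large to multiply out, so use Stirling's series:
  ln(n!) ~ n ln n - n + (1/2) ln(2 pi n) + 1/(12n)  (error below 1/(360 n^3), negligible here)
  ln(378) = 5.9348942
  n ln n = 378 * 5.9348942 = 2243.3900
  (1/2) ln(2 pi * 378) = (1/2) ln(2375.0440) = 3.8864
  1/(12*378) = 0.0002
  ln(378!) ~ 2243.3900 - 378 + 3.8864 + 0.0002 = 1869.2766
Convert to base 2: log2(378!) = 1869.2766 / ln 2 = 1869.2766 / 0.69314718 = 2696.7961
ceil(2696.7961) = 2697


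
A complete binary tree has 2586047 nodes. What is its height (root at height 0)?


In a complete binary tree, level k holds nodes 2^k .. 2^(k+1)-1 (1-indexed).
Height = floor(log2(n)) = floor(log2(2586047)) = 21
Check: 2^21 = 2097152 <= 2586047 < 4194304 = 2^22


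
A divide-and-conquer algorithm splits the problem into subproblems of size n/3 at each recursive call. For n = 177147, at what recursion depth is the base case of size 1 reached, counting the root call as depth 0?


At each depth, the problem size is divided by 3:
  Depth 0: problem size = 177147
  Depth 1: problem size = 59049
  Depth 2: problem size = 19683
  Depth 3: problem size = 6561
  Depth 4: problem size = 2187
  Depth 5: problem size = 729
  Depth 6: problem size = 243
  Depth 7: problem size = 81
  Depth 8: problem size = 27
  Depth 9: problem size = 9
  Depth 10: problem size = 3
  Depth 11: problem size = 1 (base case)
The base case is reached at depth log_3(177147) = 11 (the tree has 12 levels counting depth 0, but the depth asked for is 11).
Recursion depth = 11


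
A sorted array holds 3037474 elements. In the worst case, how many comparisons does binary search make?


Halving sequence: 3037474 -> 1518737 -> 759368 -> 379684 -> 189842 -> 94921 -> 47460 -> 23730 -> 11865 -> 5932 -> 2966 -> 1483 -> 741 -> 370 -> 185 -> 92 -> 46 -> 23 -> 11 -> 5 -> 2 -> 1
Number of halvings = 21
Max comparisons = 21 + 1 = 22


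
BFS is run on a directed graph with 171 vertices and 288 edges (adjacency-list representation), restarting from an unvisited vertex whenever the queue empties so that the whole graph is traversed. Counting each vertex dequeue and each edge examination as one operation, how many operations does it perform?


A full BFS traversal dequeues each vertex exactly once and examines each directed edge exactly once.
V = 171 (vertex processing cost)
E = 288 (edge examination cost)
Total operations proportional to V + E = 171 + 288 = 459


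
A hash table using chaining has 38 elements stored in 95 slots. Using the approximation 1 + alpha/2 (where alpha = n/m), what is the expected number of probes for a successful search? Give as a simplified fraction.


Load factor alpha = n/m = 38/95
Expected probes = 1 + alpha/2 = 1 + 38/(2*95)
= 1 + 38/190
= 190/190 + 38/190
= 228/190
Simplify: 6/5


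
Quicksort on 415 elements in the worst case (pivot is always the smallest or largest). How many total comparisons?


In the worst case, each partition step picks the worst pivot:
  Partition 1: 414 comparisons (n-1 elements to compare)
  Partition 2: 413 comparisons
  Partition 3: 412 comparisons
  Partition 4: 411 comparisons
  Partition 5: 410 comparisons
  ...
  Last partition: 0 comparisons
Total = (n-1) + (n-2) + ... + 1 + 0 = n*(n-1)/2
= 415*414/2 = 85905


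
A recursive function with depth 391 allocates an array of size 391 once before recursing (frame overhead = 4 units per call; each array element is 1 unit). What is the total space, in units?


Array allocation: 391 units (allocated once)
Stack frames: 391 deep * 4 per frame = 1564 units
Total = 391 + 1564 = 1955


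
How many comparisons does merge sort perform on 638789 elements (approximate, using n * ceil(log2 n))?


Recursion depth: ceil(log2(638789)) = 20
Each recursion level merges n = 638789 elements
Total = 638789 * 20 = 12775780


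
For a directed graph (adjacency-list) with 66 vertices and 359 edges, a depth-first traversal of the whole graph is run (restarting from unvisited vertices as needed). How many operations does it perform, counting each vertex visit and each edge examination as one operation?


A full DFS traversal visits each vertex once and examines each edge once.
V = 66
E = 359
Sum = 66 + 359 = 425


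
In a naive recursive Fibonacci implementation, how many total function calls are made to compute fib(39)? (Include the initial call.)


Let C(m) = total calls to evaluate fib(m). Then C(0)=C(1)=1, and
C(m) = 1 + C(m-1) + C(m-2) for m >= 2.
Build the table (each entry = 1 + previous two):
  C(0) = 1
  C(1) = 1
  C(2) = 1 + 1 + 1 = 3
  C(3) = 1 + 3 + 1 = 5
  C(4) = 1 + 5 + 3 = 9
  C(5) = 1 + 9 + 5 = 15
  C(6) = 1 + 15 + 9 = 25
  C(7) = 1 + 25 + 15 = 41
  C(8) = 1 + 41 + 25 = 67
  C(9) = 1 + 67 + 41 = 109
  C(10) = 1 + 109 + 67 = 177
  C(11) = 1 + 177 + 109 = 287
  C(12) = 1 + 287 + 177 = 465
  C(13) = 1 + 465 + 287 = 753
  C(14) = 1 + 753 + 465 = 1219
  C(15) = 1 + 1219 + 753 = 1973
  C(16) = 1 + 1973 + 1219 = 3193
  C(17) = 1 + 3193 + 1973 = 5167
  C(18) = 1 + 5167 + 3193 = 8361
  C(19) = 1 + 8361 + 5167 = 13529
  C(20) = 1 + 13529 + 8361 = 21891
  C(21) = 1 + 21891 + 13529 = 35421
  C(22) = 1 + 35421 + 21891 = 57313
  C(23) = 1 + 57313 + 35421 = 92735
  C(24) = 1 + 92735 + 57313 = 150049
  C(25) = 1 + 150049 + 92735 = 242785
  C(26) = 1 + 242785 + 150049 = 392835
  C(27) = 1 + 392835 + 242785 = 635621
  C(28) = 1 + 635621 + 392835 = 1028457
  C(29) = 1 + 1028457 + 635621 = 1664079
  C(30) = 1 + 1664079 + 1028457 = 2692537
  C(31) = 1 + 2692537 + 1664079 = 4356617
  C(32) = 1 + 4356617 + 2692537 = 7049155
  C(33) = 1 + 7049155 + 4356617 = 11405773
  C(34) = 1 + 11405773 + 7049155 = 18454929
  C(35) = 1 + 18454929 + 11405773 = 29860703
  C(36) = 1 + 29860703 + 18454929 = 48315633
  C(37) = 1 + 48315633 + 29860703 = 78176337
  C(38) = 1 + 78176337 + 48315633 = 126491971
  C(39) = 1 + 126491971 + 78176337 = 204668309
Total calls for fib(39) = 204668309


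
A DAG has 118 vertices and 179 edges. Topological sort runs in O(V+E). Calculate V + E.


V = 118 (vertex processing)
E = 179 (edge processing)
V + E = 118 + 179 = 297


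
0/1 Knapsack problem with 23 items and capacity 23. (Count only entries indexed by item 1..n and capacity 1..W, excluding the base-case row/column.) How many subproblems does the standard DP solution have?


The DP table is indexed by (item, capacity).
Rows: 23 items
Columns: 23 capacity values (1 to W)
Total subproblems = 23 * 23 = 529


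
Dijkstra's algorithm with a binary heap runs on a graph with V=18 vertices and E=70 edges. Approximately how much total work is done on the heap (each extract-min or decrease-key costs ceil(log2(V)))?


Dijkstra with a binary heap: each vertex is extracted once, each edge may relax once.
Each heap operation costs O(log V).
V + E = 18 + 70 = 88
ceil(log2(18)) = 5 (since 2^4 = 16 < 18 <= 32 = 2^5)
Total heap work = (V+E) * ceil(log2(V)) = 88 * 5 = 440


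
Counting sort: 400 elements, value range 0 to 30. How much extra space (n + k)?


n = 400 (output array)
k = 31 (count array for 31 distinct values)
Extra space = 400 + 31 = 431


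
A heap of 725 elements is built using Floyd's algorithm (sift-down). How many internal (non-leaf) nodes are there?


Leaf nodes occupy roughly half the array.
Sift-down is called for each internal node, starting from the last one.
Internal nodes = floor(n/2) = floor(725/2) = 362


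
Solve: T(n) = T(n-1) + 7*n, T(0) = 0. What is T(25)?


Expanding the recurrence:
T(25) = T(24) + 7*25
       = T(23) + 7*24 + 7*25
       ...
       = T(0) + 7*(1 + 2 + ... + 25)
       = 0 + 7 * 25*26/2
       = 0 + 7 * 325
       = 0 + 2275 = 2275


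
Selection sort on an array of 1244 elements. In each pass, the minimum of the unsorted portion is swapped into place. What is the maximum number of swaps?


Selection sort performs one swap per pass:
  Pass 1: find min in positions 0 to 1243, swap with position 0
  Pass 2: find min in positions 1 to 1243, swap with position 1
  Pass 3: find min in positions 2 to 1243, swap with position 2
  Pass 4: find min in positions 3 to 1243, swap with position 3
  Pass 5: find min in positions 4 to 1243, swap with position 4
  ... (1238 more passes)
Total passes (and swaps) = n - 1 = 1244 - 1 = 1243


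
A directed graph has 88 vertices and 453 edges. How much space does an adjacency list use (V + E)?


Adjacency list: one list head per vertex + one entry per edge
Vertex heads: 88
Edge entries: 453
Total = 88 + 453 = 541


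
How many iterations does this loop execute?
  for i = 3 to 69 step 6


The loop variable i takes values starting at 3 and increments by 6 each iteration.
Sequence: i = 3, 9, 15, 21, 27, 33, 39, 45, 51, ...
The upper bound 69 is inclusive, so the count is floor((last - first) / step) + 1:
floor((69 - 3) / 6) + 1 = floor(66/6) + 1 = 11 + 1 = 12


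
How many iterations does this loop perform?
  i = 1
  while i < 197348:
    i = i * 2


The loop variable doubles each iteration:
i = 1 -> 2 -> 4 -> 8 -> 16 -> 32 -> 64 -> 128 -> 256 -> 512 -> 1024 -> 2048 -> 4096 -> 8192 -> 16384 -> 32768 -> 65536 -> 131072 -> 262144 (stop, 262144 >= 197348)
Number of doublings = ceil(log2(197348)) = 18


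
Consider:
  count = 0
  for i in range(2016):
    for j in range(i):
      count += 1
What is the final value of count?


For each i, the inner loop runs i times:
  i=0: inner runs 0 times
  i=1: inner runs 1 time
  i=2: inner runs 2 times
  i=3: inner runs 3 times
  i=4: inner runs 4 times
  i=5: inner runs 5 times
  i=6: inner runs 6 times
  i=7: inner runs 7 times
  ...
Total = 0 + 1 + 2 + ... + 2015 = 2016*(2016-1)/2 = 2031120


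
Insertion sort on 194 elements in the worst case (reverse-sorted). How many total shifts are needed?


In the worst case (reverse-sorted), each element shifts past all previous:
  Element 1: 1 shifts
  Element 2: 2 shifts
  Element 3: 3 shifts
  Element 4: 4 shifts
  Element 5: 5 shifts
  ...
  Element 193: 193 shifts
Total = 1 + 2 + ... + 193
= 194*(194-1)/2 = 18721


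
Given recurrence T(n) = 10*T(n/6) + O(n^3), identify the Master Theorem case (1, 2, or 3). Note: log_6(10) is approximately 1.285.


Master Theorem parameters: a=10, b=6, c=3
log_b(a) = 1.285
Compare b^c with a: 6^3 = 216 > 10, so c > log_b(a).
Comparing c=3 vs log_b(a)=1.285:
3 > 1.285 => Case 3
Result: T(n) = O(n^3)
Master Theorem case = 3


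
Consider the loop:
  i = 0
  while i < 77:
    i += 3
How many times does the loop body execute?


Starting at i = 0, each iteration adds 3.
Iterations until i >= 77:
  Iteration 1: i = 0 -> i = 3
  Iteration 2: i = 3 -> i = 6
  Iteration 3: i = 6 -> i = 9
  Iteration 4: i = 9 -> i = 12
  Iteration 5: i = 12 -> i = 15
  Iteration 6: i = 15 -> i = 18
  Iteration 7: i = 18 -> i = 21
  Iteration 8: i = 21 -> i = 24
  ... continuing ...
Total iterations = ceil(77/3) = 26


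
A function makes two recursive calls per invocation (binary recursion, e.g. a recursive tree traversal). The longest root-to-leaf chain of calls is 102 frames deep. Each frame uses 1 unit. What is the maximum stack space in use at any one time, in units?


Binary recursion: the two calls run one after the other, so only one root-to-leaf chain of frames is on the stack at a time.
Maximum depth (longest chain) = 102 frames
Each frame = 1 unit
Max stack space = 102 * 1 = 102


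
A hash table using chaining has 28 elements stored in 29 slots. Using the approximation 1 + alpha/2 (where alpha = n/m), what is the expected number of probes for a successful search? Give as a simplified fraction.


Load factor alpha = n/m = 28/29
Expected probes = 1 + alpha/2 = 1 + 28/(2*29)
= 1 + 28/58
= 58/58 + 28/58
= 86/58
Simplify: 43/29
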